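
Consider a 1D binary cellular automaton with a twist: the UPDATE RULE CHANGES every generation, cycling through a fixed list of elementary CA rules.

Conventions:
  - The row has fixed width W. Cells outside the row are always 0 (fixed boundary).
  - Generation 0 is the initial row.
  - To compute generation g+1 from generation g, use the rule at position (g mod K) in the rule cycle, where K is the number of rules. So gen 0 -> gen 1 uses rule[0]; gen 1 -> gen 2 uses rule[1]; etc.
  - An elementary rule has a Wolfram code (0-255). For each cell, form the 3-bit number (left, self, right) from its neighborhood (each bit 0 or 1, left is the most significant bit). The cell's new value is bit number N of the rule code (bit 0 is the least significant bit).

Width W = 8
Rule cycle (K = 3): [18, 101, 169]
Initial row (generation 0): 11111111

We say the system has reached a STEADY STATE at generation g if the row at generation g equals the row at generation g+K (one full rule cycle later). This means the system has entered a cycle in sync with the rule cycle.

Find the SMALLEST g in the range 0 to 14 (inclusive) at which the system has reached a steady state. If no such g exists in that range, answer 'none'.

Gen 0: 11111111
Gen 1 (rule 18): 00000000
Gen 2 (rule 101): 11111111
Gen 3 (rule 169): 11111110
Gen 4 (rule 18): 00000001
Gen 5 (rule 101): 11111101
Gen 6 (rule 169): 11111010
Gen 7 (rule 18): 00000001
Gen 8 (rule 101): 11111101
Gen 9 (rule 169): 11111010
Gen 10 (rule 18): 00000001
Gen 11 (rule 101): 11111101
Gen 12 (rule 169): 11111010
Gen 13 (rule 18): 00000001
Gen 14 (rule 101): 11111101
Gen 15 (rule 169): 11111010
Gen 16 (rule 18): 00000001
Gen 17 (rule 101): 11111101

Answer: 4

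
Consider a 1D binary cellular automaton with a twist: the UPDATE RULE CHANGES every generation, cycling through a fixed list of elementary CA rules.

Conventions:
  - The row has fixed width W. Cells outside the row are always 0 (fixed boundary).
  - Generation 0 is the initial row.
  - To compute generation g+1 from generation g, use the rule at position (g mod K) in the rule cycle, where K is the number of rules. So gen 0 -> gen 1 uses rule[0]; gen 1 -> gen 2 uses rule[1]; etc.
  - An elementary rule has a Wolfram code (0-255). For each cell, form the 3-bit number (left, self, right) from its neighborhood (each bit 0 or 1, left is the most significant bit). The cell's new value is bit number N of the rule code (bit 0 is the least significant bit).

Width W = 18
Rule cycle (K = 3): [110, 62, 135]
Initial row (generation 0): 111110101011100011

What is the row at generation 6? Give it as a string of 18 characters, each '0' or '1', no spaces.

Gen 0: 111110101011100011
Gen 1 (rule 110): 100011111110100111
Gen 2 (rule 62): 110110000001111100
Gen 3 (rule 135): 000000111110111001
Gen 4 (rule 110): 000001100011101011
Gen 5 (rule 62): 000011010110011110
Gen 6 (rule 135): 111100010000101100

Answer: 111100010000101100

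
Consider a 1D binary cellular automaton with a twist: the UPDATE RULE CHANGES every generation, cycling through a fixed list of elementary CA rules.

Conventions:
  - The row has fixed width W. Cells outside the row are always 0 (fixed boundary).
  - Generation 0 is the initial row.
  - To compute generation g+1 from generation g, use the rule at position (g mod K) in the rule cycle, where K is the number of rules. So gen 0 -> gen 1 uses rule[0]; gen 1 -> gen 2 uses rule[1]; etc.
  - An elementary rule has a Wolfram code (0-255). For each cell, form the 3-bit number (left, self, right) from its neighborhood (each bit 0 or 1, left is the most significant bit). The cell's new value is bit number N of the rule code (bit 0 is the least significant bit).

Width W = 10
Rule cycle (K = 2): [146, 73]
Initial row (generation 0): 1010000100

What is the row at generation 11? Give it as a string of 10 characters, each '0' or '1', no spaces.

Answer: 0000000000

Derivation:
Gen 0: 1010000100
Gen 1 (rule 146): 0001001010
Gen 2 (rule 73): 1100000000
Gen 3 (rule 146): 0010000000
Gen 4 (rule 73): 1000111111
Gen 5 (rule 146): 0101011110
Gen 6 (rule 73): 0000010010
Gen 7 (rule 146): 0000101101
Gen 8 (rule 73): 1110001100
Gen 9 (rule 146): 0101010010
Gen 10 (rule 73): 0000000000
Gen 11 (rule 146): 0000000000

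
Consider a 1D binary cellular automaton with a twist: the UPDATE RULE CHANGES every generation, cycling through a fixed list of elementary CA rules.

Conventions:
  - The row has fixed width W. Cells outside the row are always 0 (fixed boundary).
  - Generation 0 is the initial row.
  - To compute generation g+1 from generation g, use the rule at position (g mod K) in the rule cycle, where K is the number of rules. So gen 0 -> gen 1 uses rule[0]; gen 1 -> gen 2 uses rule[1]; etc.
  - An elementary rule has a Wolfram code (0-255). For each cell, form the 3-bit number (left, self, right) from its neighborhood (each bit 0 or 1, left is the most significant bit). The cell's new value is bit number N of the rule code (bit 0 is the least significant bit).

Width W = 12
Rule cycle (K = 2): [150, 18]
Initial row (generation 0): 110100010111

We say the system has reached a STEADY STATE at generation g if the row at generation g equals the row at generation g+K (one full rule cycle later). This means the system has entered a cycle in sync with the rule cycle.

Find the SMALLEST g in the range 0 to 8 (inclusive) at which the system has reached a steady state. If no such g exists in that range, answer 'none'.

Answer: 6

Derivation:
Gen 0: 110100010111
Gen 1 (rule 150): 000110110010
Gen 2 (rule 18): 001000001101
Gen 3 (rule 150): 011100010001
Gen 4 (rule 18): 100010101010
Gen 5 (rule 150): 110110101011
Gen 6 (rule 18): 000000000000
Gen 7 (rule 150): 000000000000
Gen 8 (rule 18): 000000000000
Gen 9 (rule 150): 000000000000
Gen 10 (rule 18): 000000000000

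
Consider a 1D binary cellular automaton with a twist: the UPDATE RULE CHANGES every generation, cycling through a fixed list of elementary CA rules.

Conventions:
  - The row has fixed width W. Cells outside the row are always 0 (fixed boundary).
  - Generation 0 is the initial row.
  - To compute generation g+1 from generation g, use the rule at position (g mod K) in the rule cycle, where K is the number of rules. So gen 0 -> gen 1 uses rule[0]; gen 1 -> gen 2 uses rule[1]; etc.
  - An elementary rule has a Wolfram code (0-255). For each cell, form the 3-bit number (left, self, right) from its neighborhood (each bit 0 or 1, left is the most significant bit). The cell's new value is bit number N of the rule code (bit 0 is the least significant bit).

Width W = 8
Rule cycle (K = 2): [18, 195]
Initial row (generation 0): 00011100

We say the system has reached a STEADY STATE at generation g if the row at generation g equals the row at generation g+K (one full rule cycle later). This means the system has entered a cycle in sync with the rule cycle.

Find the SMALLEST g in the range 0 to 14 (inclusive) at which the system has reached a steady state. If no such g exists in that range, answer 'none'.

Answer: 5

Derivation:
Gen 0: 00011100
Gen 1 (rule 18): 00100010
Gen 2 (rule 195): 11001100
Gen 3 (rule 18): 00110010
Gen 4 (rule 195): 11010100
Gen 5 (rule 18): 00000010
Gen 6 (rule 195): 11111100
Gen 7 (rule 18): 00000010
Gen 8 (rule 195): 11111100
Gen 9 (rule 18): 00000010
Gen 10 (rule 195): 11111100
Gen 11 (rule 18): 00000010
Gen 12 (rule 195): 11111100
Gen 13 (rule 18): 00000010
Gen 14 (rule 195): 11111100
Gen 15 (rule 18): 00000010
Gen 16 (rule 195): 11111100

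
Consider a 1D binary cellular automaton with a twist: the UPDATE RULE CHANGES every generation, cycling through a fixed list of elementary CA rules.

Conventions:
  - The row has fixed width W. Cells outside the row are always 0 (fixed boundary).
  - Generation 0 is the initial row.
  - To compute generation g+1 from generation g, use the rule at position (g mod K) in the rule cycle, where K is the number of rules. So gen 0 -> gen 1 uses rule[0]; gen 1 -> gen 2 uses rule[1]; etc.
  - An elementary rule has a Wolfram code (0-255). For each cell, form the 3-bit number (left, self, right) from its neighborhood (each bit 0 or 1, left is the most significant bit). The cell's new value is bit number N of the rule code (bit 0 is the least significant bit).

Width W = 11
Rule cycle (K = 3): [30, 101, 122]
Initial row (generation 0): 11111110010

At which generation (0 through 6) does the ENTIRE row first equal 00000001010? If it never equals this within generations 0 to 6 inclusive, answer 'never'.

Answer: never

Derivation:
Gen 0: 11111110010
Gen 1 (rule 30): 10000001111
Gen 2 (rule 101): 10111100001
Gen 3 (rule 122): 01100110010
Gen 4 (rule 30): 11011101111
Gen 5 (rule 101): 01100110001
Gen 6 (rule 122): 11111111010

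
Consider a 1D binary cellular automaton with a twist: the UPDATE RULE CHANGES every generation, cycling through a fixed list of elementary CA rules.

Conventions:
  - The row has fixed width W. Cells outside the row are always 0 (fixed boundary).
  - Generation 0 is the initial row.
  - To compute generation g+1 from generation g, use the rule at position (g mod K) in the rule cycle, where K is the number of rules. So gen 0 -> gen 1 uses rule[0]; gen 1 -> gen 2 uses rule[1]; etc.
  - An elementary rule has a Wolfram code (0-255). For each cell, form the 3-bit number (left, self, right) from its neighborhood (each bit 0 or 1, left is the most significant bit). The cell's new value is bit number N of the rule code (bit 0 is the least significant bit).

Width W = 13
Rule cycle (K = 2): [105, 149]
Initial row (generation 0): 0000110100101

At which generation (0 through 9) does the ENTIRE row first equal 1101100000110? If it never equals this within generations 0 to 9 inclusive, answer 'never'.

Gen 0: 0000110100101
Gen 1 (rule 105): 1110111000010
Gen 2 (rule 149): 0100010111011
Gen 3 (rule 105): 0001001101111
Gen 4 (rule 149): 1101100000110
Gen 5 (rule 105): 1111101110110
Gen 6 (rule 149): 0111000100001
Gen 7 (rule 105): 0101010001100
Gen 8 (rule 149): 0101011100011
Gen 9 (rule 105): 0010110101011

Answer: 4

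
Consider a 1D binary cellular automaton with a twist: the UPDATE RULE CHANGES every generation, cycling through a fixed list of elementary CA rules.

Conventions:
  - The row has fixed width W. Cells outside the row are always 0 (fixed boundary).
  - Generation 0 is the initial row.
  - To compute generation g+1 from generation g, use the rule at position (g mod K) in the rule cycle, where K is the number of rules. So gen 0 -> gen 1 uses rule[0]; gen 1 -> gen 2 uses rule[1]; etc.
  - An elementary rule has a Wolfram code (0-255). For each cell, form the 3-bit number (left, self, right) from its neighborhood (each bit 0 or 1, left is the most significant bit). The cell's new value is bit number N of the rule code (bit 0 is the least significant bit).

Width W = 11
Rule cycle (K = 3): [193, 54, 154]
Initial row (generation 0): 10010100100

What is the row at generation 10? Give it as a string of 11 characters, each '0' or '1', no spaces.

Answer: 11100100000

Derivation:
Gen 0: 10010100100
Gen 1 (rule 193): 00000000001
Gen 2 (rule 54): 00000000011
Gen 3 (rule 154): 00000000110
Gen 4 (rule 193): 11111110010
Gen 5 (rule 54): 00000001111
Gen 6 (rule 154): 00000011110
Gen 7 (rule 193): 11111001110
Gen 8 (rule 54): 00000110001
Gen 9 (rule 154): 00001101010
Gen 10 (rule 193): 11100100000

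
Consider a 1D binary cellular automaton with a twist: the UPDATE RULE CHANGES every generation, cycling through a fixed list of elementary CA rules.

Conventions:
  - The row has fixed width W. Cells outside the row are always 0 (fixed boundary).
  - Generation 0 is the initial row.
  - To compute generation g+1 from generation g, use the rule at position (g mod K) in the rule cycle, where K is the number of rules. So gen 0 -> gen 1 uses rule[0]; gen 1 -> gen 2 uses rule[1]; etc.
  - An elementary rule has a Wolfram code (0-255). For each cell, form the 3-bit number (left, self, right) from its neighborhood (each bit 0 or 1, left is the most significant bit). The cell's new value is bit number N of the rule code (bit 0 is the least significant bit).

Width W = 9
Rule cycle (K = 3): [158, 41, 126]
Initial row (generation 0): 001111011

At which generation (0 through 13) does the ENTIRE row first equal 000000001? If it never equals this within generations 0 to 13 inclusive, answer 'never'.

Answer: never

Derivation:
Gen 0: 001111011
Gen 1 (rule 158): 011110010
Gen 2 (rule 41): 010000000
Gen 3 (rule 126): 111000000
Gen 4 (rule 158): 110100000
Gen 5 (rule 41): 101001111
Gen 6 (rule 126): 111111001
Gen 7 (rule 158): 111110111
Gen 8 (rule 41): 100001100
Gen 9 (rule 126): 110011110
Gen 10 (rule 158): 101111101
Gen 11 (rule 41): 011000010
Gen 12 (rule 126): 111100111
Gen 13 (rule 158): 111011110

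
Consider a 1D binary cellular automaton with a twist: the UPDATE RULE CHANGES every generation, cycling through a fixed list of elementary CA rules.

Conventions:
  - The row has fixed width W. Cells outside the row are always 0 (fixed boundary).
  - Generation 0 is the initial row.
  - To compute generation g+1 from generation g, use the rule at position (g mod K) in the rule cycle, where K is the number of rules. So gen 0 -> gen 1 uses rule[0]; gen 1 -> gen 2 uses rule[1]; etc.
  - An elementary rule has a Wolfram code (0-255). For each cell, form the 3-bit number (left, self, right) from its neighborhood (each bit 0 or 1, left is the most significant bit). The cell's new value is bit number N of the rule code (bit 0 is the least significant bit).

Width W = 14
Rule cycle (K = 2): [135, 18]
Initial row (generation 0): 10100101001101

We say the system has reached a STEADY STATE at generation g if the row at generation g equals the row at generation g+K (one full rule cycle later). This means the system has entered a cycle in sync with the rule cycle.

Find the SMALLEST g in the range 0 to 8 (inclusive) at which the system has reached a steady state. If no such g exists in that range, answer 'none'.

Answer: 5

Derivation:
Gen 0: 10100101001101
Gen 1 (rule 135): 10101101010001
Gen 2 (rule 18): 00000000001010
Gen 3 (rule 135): 11111111111010
Gen 4 (rule 18): 00000000000001
Gen 5 (rule 135): 11111111111111
Gen 6 (rule 18): 00000000000000
Gen 7 (rule 135): 11111111111111
Gen 8 (rule 18): 00000000000000
Gen 9 (rule 135): 11111111111111
Gen 10 (rule 18): 00000000000000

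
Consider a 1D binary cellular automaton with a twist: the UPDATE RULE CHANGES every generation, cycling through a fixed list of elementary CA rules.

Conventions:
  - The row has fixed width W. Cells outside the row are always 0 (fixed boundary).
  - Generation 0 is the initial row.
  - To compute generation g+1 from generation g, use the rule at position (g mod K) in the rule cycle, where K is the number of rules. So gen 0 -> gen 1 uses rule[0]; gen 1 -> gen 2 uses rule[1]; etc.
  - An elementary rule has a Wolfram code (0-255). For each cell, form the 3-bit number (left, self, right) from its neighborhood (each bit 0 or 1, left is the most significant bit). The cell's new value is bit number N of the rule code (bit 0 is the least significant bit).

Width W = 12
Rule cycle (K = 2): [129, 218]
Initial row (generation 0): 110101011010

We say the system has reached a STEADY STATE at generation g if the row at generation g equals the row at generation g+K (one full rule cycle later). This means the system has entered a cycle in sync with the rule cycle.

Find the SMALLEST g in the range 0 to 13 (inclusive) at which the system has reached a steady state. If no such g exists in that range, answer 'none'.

Answer: 4

Derivation:
Gen 0: 110101011010
Gen 1 (rule 129): 000000000000
Gen 2 (rule 218): 000000000000
Gen 3 (rule 129): 111111111111
Gen 4 (rule 218): 111111111111
Gen 5 (rule 129): 011111111110
Gen 6 (rule 218): 111111111111
Gen 7 (rule 129): 011111111110
Gen 8 (rule 218): 111111111111
Gen 9 (rule 129): 011111111110
Gen 10 (rule 218): 111111111111
Gen 11 (rule 129): 011111111110
Gen 12 (rule 218): 111111111111
Gen 13 (rule 129): 011111111110
Gen 14 (rule 218): 111111111111
Gen 15 (rule 129): 011111111110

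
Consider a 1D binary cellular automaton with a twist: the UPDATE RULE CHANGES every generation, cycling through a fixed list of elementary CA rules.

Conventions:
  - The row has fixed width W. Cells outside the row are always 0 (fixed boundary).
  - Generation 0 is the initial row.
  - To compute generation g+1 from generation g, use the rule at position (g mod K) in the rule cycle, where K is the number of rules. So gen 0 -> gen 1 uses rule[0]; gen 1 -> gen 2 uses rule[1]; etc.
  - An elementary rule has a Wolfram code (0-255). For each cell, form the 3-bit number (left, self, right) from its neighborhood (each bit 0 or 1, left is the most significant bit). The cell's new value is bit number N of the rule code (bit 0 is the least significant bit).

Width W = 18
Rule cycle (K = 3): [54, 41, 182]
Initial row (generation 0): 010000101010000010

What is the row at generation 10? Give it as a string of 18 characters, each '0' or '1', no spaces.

Gen 0: 010000101010000010
Gen 1 (rule 54): 111001111111000111
Gen 2 (rule 41): 100001000000010100
Gen 3 (rule 182): 110011100000111110
Gen 4 (rule 54): 001100010001000001
Gen 5 (rule 41): 101001000100011100
Gen 6 (rule 182): 111111101110101010
Gen 7 (rule 54): 000000010001111111
Gen 8 (rule 41): 111111000101000000
Gen 9 (rule 182): 011110101111100000
Gen 10 (rule 54): 100001110000010000

Answer: 100001110000010000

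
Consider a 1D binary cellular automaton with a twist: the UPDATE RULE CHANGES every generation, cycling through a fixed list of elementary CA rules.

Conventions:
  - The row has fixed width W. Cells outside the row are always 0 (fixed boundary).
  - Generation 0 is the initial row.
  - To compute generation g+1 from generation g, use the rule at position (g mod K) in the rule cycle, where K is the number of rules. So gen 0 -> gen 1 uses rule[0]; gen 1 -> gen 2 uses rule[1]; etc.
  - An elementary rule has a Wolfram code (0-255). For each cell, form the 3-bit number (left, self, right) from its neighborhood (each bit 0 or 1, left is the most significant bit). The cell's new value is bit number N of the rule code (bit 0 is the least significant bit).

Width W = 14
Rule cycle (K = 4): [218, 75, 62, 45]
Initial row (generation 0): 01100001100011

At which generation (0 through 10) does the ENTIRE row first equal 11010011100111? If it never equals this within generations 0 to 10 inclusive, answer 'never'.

Gen 0: 01100001100011
Gen 1 (rule 218): 11110011110111
Gen 2 (rule 75): 10010110010101
Gen 3 (rule 62): 11111101111111
Gen 4 (rule 45): 10000011000000
Gen 5 (rule 218): 01000111100000
Gen 6 (rule 75): 10011100101111
Gen 7 (rule 62): 11110011111000
Gen 8 (rule 45): 10000010000011
Gen 9 (rule 218): 01000101000111
Gen 10 (rule 75): 10011000011101

Answer: never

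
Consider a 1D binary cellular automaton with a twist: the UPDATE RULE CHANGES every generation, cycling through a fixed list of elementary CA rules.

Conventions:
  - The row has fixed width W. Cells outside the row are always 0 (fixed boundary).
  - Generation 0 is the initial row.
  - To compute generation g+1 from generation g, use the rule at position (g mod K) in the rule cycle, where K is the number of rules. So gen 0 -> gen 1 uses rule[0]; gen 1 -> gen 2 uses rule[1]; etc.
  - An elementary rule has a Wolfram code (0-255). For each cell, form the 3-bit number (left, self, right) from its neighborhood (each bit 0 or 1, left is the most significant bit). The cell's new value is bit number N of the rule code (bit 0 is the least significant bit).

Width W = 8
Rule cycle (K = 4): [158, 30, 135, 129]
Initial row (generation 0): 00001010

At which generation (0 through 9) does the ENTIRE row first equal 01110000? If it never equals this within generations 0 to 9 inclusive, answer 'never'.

Answer: 9

Derivation:
Gen 0: 00001010
Gen 1 (rule 158): 00011011
Gen 2 (rule 30): 00110010
Gen 3 (rule 135): 11000110
Gen 4 (rule 129): 00010000
Gen 5 (rule 158): 00111000
Gen 6 (rule 30): 01100100
Gen 7 (rule 135): 10001101
Gen 8 (rule 129): 00100000
Gen 9 (rule 158): 01110000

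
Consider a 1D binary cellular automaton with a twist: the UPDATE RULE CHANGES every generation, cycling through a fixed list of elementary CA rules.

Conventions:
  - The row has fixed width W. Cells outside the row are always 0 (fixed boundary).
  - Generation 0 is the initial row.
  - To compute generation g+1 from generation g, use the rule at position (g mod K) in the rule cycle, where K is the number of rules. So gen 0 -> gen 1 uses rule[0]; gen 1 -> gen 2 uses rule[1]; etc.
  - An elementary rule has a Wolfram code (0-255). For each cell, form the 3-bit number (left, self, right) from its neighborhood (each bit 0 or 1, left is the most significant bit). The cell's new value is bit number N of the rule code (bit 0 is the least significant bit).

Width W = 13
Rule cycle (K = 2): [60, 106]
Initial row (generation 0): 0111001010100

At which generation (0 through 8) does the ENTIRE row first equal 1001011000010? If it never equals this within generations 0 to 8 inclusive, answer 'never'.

Gen 0: 0111001010100
Gen 1 (rule 60): 0100101111110
Gen 2 (rule 106): 1001011000010
Gen 3 (rule 60): 1101110100011
Gen 4 (rule 106): 1111011000111
Gen 5 (rule 60): 1000110100100
Gen 6 (rule 106): 0001111001000
Gen 7 (rule 60): 0001000101100
Gen 8 (rule 106): 0010001011100

Answer: 2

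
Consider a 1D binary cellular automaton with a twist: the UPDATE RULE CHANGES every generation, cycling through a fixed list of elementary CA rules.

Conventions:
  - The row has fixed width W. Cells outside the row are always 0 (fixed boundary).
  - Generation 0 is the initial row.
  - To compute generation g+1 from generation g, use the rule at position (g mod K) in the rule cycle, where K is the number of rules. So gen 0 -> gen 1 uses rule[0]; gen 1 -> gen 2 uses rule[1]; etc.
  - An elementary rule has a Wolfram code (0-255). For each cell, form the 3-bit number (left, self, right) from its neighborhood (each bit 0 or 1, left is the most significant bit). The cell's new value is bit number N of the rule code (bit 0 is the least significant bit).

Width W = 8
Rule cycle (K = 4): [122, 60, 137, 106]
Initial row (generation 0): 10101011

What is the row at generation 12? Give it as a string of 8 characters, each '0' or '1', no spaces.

Gen 0: 10101011
Gen 1 (rule 122): 01010111
Gen 2 (rule 60): 01111100
Gen 3 (rule 137): 01111001
Gen 4 (rule 106): 11001010
Gen 5 (rule 122): 11110101
Gen 6 (rule 60): 10001111
Gen 7 (rule 137): 00101110
Gen 8 (rule 106): 01011010
Gen 9 (rule 122): 10111101
Gen 10 (rule 60): 11100011
Gen 11 (rule 137): 11001010
Gen 12 (rule 106): 11010100

Answer: 11010100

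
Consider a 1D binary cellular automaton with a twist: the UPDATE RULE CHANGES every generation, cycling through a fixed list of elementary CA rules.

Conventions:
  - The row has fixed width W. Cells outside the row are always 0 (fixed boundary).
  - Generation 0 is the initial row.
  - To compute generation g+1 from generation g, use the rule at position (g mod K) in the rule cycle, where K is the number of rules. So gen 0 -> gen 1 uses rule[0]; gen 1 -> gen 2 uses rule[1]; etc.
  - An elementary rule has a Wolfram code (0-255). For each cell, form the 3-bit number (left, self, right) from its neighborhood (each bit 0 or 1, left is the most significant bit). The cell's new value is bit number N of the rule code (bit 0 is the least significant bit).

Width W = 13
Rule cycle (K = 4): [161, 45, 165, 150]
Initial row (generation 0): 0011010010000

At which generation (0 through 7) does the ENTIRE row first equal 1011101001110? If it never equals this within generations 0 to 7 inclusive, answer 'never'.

Answer: never

Derivation:
Gen 0: 0011010010000
Gen 1 (rule 161): 1000100000111
Gen 2 (rule 45): 1010101110100
Gen 3 (rule 165): 1111110101101
Gen 4 (rule 150): 0111100100001
Gen 5 (rule 161): 0011000001100
Gen 6 (rule 45): 1010011101001
Gen 7 (rule 165): 1110001011001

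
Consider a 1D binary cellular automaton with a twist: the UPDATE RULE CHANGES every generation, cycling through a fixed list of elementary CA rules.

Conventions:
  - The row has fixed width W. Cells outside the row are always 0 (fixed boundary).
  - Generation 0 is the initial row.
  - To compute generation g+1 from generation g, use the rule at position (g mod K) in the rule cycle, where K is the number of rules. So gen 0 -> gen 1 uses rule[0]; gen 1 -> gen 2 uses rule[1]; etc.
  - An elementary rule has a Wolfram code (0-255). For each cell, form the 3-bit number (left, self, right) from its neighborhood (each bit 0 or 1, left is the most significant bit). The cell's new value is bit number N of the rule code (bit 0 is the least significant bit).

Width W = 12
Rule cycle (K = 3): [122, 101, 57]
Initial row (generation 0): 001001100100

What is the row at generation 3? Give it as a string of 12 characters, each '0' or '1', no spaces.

Gen 0: 001001100100
Gen 1 (rule 122): 010111111010
Gen 2 (rule 101): 011000001110
Gen 3 (rule 57): 010111101001

Answer: 010111101001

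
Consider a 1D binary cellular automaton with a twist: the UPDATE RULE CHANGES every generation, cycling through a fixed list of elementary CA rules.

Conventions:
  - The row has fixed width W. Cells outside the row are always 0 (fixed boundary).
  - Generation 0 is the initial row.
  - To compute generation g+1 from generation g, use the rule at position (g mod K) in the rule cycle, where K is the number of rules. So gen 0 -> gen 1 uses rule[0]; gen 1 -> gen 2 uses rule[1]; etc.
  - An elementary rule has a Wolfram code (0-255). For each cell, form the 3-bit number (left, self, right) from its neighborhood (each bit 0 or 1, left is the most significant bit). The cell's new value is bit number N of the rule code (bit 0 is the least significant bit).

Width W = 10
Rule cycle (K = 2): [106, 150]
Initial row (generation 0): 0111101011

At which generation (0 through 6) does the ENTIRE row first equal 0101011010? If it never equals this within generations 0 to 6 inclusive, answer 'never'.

Answer: 5

Derivation:
Gen 0: 0111101011
Gen 1 (rule 106): 1100110111
Gen 2 (rule 150): 0011000010
Gen 3 (rule 106): 0111000100
Gen 4 (rule 150): 1010101110
Gen 5 (rule 106): 0101011010
Gen 6 (rule 150): 1101000011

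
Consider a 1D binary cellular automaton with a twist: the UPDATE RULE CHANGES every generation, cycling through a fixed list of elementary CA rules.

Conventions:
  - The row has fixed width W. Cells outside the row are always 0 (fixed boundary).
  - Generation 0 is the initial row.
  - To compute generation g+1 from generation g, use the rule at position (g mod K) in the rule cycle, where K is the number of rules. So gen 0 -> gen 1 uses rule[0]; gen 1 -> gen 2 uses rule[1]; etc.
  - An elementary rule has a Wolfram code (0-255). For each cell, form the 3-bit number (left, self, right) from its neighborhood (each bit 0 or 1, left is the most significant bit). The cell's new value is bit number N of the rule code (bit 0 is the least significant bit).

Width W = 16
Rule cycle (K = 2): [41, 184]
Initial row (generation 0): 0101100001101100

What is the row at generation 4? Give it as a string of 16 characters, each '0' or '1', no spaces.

Answer: 0100101011010100

Derivation:
Gen 0: 0101100001101100
Gen 1 (rule 41): 0011001101011001
Gen 2 (rule 184): 0010101010110100
Gen 3 (rule 41): 1001010101101001
Gen 4 (rule 184): 0100101011010100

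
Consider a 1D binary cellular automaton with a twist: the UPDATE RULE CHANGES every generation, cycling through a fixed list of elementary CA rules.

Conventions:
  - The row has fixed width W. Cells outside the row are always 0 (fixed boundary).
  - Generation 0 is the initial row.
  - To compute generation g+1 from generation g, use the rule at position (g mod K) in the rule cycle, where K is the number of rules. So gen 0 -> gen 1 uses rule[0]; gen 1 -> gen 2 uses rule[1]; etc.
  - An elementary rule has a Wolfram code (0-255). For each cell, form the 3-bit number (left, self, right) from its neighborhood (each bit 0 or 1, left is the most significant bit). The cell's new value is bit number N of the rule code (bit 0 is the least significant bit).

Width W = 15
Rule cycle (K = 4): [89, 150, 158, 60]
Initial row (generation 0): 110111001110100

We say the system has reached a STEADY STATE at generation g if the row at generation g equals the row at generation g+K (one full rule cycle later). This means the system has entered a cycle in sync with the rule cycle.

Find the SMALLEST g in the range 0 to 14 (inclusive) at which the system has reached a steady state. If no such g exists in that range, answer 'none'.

Answer: none

Derivation:
Gen 0: 110111001110100
Gen 1 (rule 89): 110101101010011
Gen 2 (rule 150): 000100001011100
Gen 3 (rule 158): 001110011011010
Gen 4 (rule 60): 001001010110111
Gen 5 (rule 89): 100100000110101
Gen 6 (rule 150): 111110001000101
Gen 7 (rule 158): 111101011101101
Gen 8 (rule 60): 100011110011011
Gen 9 (rule 89): 011010011011011
Gen 10 (rule 150): 100011100000000
Gen 11 (rule 158): 110111010000000
Gen 12 (rule 60): 101100111000000
Gen 13 (rule 89): 001110101111111
Gen 14 (rule 150): 010100100111110
Gen 15 (rule 158): 110111111111101
Gen 16 (rule 60): 101100000000011
Gen 17 (rule 89): 001111111111011
Gen 18 (rule 150): 010111111110000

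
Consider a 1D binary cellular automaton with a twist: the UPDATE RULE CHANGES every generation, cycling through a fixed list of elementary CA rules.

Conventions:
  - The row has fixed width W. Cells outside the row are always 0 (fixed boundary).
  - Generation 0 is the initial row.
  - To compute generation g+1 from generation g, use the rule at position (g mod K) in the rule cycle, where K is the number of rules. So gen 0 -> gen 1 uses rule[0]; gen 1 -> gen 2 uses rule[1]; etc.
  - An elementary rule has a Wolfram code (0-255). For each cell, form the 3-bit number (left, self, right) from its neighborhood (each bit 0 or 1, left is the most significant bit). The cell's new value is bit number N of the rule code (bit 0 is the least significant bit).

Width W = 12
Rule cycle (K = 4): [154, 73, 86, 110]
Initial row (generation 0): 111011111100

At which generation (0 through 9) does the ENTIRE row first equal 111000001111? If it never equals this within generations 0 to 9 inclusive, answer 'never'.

Answer: never

Derivation:
Gen 0: 111011111100
Gen 1 (rule 154): 110011111010
Gen 2 (rule 73): 110010001000
Gen 3 (rule 86): 011111011100
Gen 4 (rule 110): 110001110100
Gen 5 (rule 154): 101011100010
Gen 6 (rule 73): 000010101000
Gen 7 (rule 86): 000110101100
Gen 8 (rule 110): 001111111100
Gen 9 (rule 154): 011111111010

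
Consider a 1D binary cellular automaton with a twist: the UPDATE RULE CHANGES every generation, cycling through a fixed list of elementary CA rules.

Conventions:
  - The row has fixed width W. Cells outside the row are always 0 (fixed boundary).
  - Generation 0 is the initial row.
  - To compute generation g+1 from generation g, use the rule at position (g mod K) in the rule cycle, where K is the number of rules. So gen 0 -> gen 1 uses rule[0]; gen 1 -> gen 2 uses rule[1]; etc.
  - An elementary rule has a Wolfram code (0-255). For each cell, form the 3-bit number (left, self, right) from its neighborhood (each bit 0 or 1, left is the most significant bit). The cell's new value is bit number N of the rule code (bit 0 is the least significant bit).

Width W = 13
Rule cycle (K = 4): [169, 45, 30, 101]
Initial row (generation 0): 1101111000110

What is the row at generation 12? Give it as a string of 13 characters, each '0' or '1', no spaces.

Answer: 0100110101111

Derivation:
Gen 0: 1101111000110
Gen 1 (rule 169): 1011110010100
Gen 2 (rule 45): 1110000011101
Gen 3 (rule 30): 1001000110001
Gen 4 (rule 101): 1001010010101
Gen 5 (rule 169): 0000100001010
Gen 6 (rule 45): 1110101101110
Gen 7 (rule 30): 1000101001001
Gen 8 (rule 101): 1010111001001
Gen 9 (rule 169): 0101110000000
Gen 10 (rule 45): 0111000111111
Gen 11 (rule 30): 1100101100000
Gen 12 (rule 101): 0100110101111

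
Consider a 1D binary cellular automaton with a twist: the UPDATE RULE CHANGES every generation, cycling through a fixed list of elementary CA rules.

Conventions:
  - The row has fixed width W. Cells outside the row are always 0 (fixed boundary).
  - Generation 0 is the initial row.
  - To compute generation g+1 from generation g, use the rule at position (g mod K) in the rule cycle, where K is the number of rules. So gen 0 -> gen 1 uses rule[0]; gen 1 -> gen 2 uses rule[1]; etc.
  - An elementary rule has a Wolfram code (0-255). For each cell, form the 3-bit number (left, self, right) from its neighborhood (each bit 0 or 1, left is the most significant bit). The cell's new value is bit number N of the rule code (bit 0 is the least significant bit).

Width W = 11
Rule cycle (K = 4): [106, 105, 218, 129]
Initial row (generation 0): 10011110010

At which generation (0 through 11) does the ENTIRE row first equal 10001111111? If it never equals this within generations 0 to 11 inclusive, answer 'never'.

Gen 0: 10011110010
Gen 1 (rule 106): 00110010100
Gen 2 (rule 105): 10110001001
Gen 3 (rule 218): 00111010110
Gen 4 (rule 129): 10010000000
Gen 5 (rule 106): 00100000000
Gen 6 (rule 105): 10001111111
Gen 7 (rule 218): 01011111111
Gen 8 (rule 129): 00001111110
Gen 9 (rule 106): 00011000010
Gen 10 (rule 105): 11011011000
Gen 11 (rule 218): 11011011100

Answer: 6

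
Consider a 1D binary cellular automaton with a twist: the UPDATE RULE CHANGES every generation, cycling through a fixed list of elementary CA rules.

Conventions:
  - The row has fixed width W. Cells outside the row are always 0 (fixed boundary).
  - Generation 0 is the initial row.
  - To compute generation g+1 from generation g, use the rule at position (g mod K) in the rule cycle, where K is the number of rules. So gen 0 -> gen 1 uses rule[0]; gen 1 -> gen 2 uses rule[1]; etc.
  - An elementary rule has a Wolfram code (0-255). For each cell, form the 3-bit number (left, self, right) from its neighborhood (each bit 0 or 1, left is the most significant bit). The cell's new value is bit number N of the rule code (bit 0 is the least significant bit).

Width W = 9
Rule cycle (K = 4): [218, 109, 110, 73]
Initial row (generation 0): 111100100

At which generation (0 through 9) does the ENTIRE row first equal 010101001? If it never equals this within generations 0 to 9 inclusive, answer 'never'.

Gen 0: 111100100
Gen 1 (rule 218): 111111010
Gen 2 (rule 109): 100001110
Gen 3 (rule 110): 100011010
Gen 4 (rule 73): 001011000
Gen 5 (rule 218): 010011100
Gen 6 (rule 109): 010010101
Gen 7 (rule 110): 110111111
Gen 8 (rule 73): 110100001
Gen 9 (rule 218): 110010010

Answer: never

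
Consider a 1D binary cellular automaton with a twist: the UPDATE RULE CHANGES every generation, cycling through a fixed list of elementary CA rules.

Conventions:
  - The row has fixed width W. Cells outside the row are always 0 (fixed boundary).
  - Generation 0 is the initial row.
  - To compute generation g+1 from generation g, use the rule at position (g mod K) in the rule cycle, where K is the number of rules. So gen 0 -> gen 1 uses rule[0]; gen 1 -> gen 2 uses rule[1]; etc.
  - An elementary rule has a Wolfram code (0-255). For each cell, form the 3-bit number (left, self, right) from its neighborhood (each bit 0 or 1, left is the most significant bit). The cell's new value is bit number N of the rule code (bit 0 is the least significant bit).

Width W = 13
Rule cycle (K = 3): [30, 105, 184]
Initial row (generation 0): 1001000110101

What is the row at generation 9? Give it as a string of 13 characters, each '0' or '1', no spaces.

Answer: 0111110101010

Derivation:
Gen 0: 1001000110101
Gen 1 (rule 30): 1111101100101
Gen 2 (rule 105): 1000111100010
Gen 3 (rule 184): 0100111010001
Gen 4 (rule 30): 1111100011011
Gen 5 (rule 105): 1000101011111
Gen 6 (rule 184): 0100010111110
Gen 7 (rule 30): 1110110100001
Gen 8 (rule 105): 1011111001100
Gen 9 (rule 184): 0111110101010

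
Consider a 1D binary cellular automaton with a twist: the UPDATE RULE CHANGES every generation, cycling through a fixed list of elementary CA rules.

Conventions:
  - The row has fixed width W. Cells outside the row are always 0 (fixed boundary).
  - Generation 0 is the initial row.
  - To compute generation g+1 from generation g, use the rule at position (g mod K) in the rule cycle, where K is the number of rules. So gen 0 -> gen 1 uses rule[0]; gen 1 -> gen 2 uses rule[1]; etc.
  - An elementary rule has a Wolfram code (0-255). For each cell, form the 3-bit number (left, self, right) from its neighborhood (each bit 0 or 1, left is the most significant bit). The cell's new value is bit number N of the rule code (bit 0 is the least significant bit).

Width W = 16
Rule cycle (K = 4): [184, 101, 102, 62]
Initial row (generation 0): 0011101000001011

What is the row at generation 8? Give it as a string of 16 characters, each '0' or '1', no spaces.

Gen 0: 0011101000001011
Gen 1 (rule 184): 0011010100000110
Gen 2 (rule 101): 1001111101110010
Gen 3 (rule 102): 1010000110010110
Gen 4 (rule 62): 1111001101111101
Gen 5 (rule 184): 1110101011111010
Gen 6 (rule 101): 0011111100001110
Gen 7 (rule 102): 0100000100010010
Gen 8 (rule 62): 1110001110111111

Answer: 1110001110111111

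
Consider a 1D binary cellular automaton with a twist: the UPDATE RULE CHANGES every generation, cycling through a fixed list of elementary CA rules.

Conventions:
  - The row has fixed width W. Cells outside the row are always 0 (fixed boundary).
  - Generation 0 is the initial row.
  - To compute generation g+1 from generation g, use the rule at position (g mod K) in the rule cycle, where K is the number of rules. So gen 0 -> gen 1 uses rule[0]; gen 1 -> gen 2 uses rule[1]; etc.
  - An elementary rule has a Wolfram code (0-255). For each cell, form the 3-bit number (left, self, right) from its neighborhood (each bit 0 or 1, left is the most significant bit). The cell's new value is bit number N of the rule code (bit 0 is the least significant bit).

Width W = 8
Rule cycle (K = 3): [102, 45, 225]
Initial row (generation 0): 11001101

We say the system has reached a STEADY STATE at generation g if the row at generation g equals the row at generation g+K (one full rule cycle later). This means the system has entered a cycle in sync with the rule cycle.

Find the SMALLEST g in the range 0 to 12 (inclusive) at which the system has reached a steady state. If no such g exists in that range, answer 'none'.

Gen 0: 11001101
Gen 1 (rule 102): 01010111
Gen 2 (rule 45): 01111100
Gen 3 (rule 225): 00111101
Gen 4 (rule 102): 01000111
Gen 5 (rule 45): 01010100
Gen 6 (rule 225): 00101001
Gen 7 (rule 102): 01111011
Gen 8 (rule 45): 01000110
Gen 9 (rule 225): 00010010
Gen 10 (rule 102): 00110110
Gen 11 (rule 45): 10101100
Gen 12 (rule 225): 01010101
Gen 13 (rule 102): 11111111
Gen 14 (rule 45): 10000000
Gen 15 (rule 225): 00111111

Answer: none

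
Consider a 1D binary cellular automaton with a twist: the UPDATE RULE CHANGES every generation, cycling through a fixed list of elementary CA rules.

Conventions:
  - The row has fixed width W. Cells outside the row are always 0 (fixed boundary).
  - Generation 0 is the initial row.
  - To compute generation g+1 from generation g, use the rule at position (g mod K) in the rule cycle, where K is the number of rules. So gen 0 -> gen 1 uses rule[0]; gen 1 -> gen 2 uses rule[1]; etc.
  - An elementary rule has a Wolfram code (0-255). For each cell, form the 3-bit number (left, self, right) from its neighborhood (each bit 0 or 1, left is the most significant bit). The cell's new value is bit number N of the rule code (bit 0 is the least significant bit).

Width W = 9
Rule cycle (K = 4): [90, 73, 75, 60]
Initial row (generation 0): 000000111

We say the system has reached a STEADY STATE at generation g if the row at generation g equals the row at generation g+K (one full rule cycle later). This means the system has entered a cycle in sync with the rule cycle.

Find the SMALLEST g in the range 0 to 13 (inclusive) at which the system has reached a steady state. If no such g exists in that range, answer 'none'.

Gen 0: 000000111
Gen 1 (rule 90): 000001101
Gen 2 (rule 73): 111101100
Gen 3 (rule 75): 100101101
Gen 4 (rule 60): 110111011
Gen 5 (rule 90): 110101011
Gen 6 (rule 73): 110000011
Gen 7 (rule 75): 110111111
Gen 8 (rule 60): 101100000
Gen 9 (rule 90): 001110000
Gen 10 (rule 73): 101010111
Gen 11 (rule 75): 000000101
Gen 12 (rule 60): 000000111
Gen 13 (rule 90): 000001101
Gen 14 (rule 73): 111101100
Gen 15 (rule 75): 100101101
Gen 16 (rule 60): 110111011
Gen 17 (rule 90): 110101011

Answer: none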